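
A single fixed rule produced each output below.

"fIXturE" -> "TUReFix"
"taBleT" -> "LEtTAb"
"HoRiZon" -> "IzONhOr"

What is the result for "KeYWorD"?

The rule is to move the first 3 characters to the end (rotate left by 3), then flip the case of every letter.
Applying both steps to "KeYWorD": "WorDKeY", then "wORdkEy".

wORdkEy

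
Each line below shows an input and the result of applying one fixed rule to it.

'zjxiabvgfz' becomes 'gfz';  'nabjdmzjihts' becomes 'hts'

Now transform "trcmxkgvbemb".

emb

The rule is to keep only the last 3 characters.
So "trcmxkgvbemb" becomes "emb".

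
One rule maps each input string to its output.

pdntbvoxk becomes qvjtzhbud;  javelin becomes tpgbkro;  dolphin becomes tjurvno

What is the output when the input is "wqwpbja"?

gcwcvhp

In each case the input is transformed by: shift every letter 6 places forward in the alphabet (wrapping around), then move the last character to the front.
On "wqwpbja" that produces "gcwcvhp".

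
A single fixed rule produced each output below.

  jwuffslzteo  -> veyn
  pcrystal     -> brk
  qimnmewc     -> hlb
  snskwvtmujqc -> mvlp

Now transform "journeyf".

What's happening: keep one character in every 3, starting at position 2 (positions 2nd, 5th, 8th, ...), then shift every letter 1 place backward in the alphabet (wrapping around).
On "journeyf": the first step gives "onf", and the second then gives "nme".

nme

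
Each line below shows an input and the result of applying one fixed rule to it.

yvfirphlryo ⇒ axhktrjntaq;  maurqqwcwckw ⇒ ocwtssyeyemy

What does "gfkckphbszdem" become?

Rule — shift every letter 2 places forward in the alphabet (wrapping around).
Doing the same to "gfkckphbszdem": "ihmemrjdubfgo".

ihmemrjdubfgo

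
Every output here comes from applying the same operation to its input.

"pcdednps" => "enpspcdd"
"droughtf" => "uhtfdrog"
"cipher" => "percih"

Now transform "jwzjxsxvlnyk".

svlnykjwzjxx

The transformation: swap the front and back halves of the string, then swap the first and last characters.
For "jwzjxsxvlnyk", step one produces "xvlnykjwzjxs"; step two turns that into "svlnykjwzjxx".
(Check on "pcdednps": → "dnpspcde" → "enpspcdd" ✓)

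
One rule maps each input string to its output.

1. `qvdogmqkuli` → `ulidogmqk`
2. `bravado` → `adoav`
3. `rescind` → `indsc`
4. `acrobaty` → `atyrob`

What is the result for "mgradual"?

ualrad

In each case the input is transformed by: delete the first 2 characters, then move the last 3 characters to the front (rotate right by 3).
Starting from "mgradual": after the first operation, "radual"; after the second, "ualrad".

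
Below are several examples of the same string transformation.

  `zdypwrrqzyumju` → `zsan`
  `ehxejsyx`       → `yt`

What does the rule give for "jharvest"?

Rule — shift every letter 1 place forward in the alphabet (wrapping around), then keep one character in every 3, starting at position 3 (positions 3rd, 6th, 9th, ...).
Starting from "jharvest": after the first operation, "kibswftu"; after the second, "bf".

bf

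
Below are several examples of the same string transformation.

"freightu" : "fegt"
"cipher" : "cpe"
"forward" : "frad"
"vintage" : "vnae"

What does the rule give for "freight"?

The pattern: keep every other character starting from the first (positions 1st, 3rd, 5th, ...).
Doing the same to "freight": "fegt".

fegt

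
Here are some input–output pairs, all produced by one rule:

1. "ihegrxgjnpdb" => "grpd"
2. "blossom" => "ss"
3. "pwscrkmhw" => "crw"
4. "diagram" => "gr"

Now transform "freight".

ig

Each output is the input with this applied: swap each adjacent pair of characters (1↔2, 3↔4, ...), then keep one character in every 3, starting at position 3 (positions 3rd, 6th, 9th, ...).
Starting from "freight": after the first operation, "rfiehgt"; after the second, "ig".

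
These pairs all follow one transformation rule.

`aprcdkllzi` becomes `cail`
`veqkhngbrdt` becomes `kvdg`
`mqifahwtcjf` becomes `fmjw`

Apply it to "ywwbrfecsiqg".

byie

The transformation: keep one character in every 3, starting at position 1 (positions 1st, 4th, 7th, ...), then swap each adjacent pair of characters (1↔2, 3↔4, ...).
Applying both steps to "ywwbrfecsiqg": "ybei", then "byie".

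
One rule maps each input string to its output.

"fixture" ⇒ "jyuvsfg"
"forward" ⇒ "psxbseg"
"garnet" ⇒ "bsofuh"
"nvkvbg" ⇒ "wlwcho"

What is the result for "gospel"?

ptqfmh

In each case the input is transformed by: move the first character to the end, then shift every letter 1 place forward in the alphabet (wrapping around).
For "gospel", step one produces "ospelg"; step two turns that into "ptqfmh".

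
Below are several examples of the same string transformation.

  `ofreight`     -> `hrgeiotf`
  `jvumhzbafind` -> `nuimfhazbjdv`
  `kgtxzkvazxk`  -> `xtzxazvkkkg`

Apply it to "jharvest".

The pattern: take characters alternately from the front and the back (1st, last, 2nd, 2nd-last, ...), then move the first 3 characters to the end (rotate left by 3).
On "jharvest" that produces "saervjth".

saervjth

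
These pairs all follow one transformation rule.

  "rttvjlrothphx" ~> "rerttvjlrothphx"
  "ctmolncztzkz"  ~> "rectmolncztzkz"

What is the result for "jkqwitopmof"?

Each output is the input with this applied: prepend "re".
Doing the same to "jkqwitopmof": "rejkqwitopmof".

rejkqwitopmof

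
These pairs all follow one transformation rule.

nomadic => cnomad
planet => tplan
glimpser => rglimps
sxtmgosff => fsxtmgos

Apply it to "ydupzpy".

In each case the input is transformed by: move the last character to the front, then delete the last character.
Working it through for "ydupzpy": intermediate "yydupzp", final "yydupz".

yydupz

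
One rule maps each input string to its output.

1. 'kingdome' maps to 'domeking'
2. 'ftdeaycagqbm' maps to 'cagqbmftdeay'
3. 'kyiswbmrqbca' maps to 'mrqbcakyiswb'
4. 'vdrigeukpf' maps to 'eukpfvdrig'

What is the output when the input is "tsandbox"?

What's happening: swap the front and back halves of the string.
"tsandbox" → "dboxtsan".

dboxtsan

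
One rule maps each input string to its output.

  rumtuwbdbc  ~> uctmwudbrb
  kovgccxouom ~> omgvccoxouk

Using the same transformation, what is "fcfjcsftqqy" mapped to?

Looking at the pairs, the operation is to swap the first and last characters, then swap each adjacent pair of characters (1↔2, 3↔4, ...).
For "fcfjcsftqqy", step one produces "ycfjcsftqqf"; step two turns that into "cyjfsctfqqf".

cyjfsctfqqf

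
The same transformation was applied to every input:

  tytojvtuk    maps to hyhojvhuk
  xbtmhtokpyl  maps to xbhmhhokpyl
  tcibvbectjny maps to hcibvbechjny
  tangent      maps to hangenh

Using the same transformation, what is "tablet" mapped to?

hableh

The pattern: replace every "t" with "h".
On "tablet" that produces "hableh".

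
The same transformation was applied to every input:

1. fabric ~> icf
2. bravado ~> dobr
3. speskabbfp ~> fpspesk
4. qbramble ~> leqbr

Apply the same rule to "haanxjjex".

exhaan

Each output is the input with this applied: move the last 2 characters to the front (rotate right by 2), then delete the last 3 characters.
"haanxjjex" → "exhaanxjj" → "exhaan".
(Check on "bravado": → "dobrava" → "dobr" ✓)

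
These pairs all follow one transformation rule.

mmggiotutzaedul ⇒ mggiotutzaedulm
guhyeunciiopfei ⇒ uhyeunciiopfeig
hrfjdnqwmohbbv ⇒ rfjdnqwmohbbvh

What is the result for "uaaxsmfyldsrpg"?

Looking at the pairs, the operation is to move the first character to the end.
"uaaxsmfyldsrpg" → "aaxsmfyldsrpgu".

aaxsmfyldsrpgu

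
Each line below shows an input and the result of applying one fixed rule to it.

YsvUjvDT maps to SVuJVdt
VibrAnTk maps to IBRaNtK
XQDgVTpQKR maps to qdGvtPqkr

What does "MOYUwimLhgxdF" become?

The pattern: delete the first character, then flip the case of every letter.
On "MOYUwimLhgxdF": the first step gives "OYUwimLhgxdF", and the second then gives "oyuWIMlHGXDf".

oyuWIMlHGXDf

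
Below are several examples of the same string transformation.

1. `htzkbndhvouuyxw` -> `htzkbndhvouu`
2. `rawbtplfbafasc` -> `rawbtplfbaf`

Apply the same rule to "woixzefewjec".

woixzefew

Looking at the pairs, the operation is to delete the last 3 characters.
For "woixzefewjec" the result is "woixzefew".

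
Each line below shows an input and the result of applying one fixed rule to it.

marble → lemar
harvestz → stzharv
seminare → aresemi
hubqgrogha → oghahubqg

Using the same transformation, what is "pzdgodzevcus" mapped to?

evcuspzdgod

The rule is to swap the front and back halves of the string, then delete the first character.
So "pzdgodzevcus" becomes "evcuspzdgod".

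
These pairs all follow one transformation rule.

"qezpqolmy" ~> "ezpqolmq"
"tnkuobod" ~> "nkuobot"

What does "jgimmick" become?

The transformation: delete the last character, then move the first character to the end.
"jgimmick" → "jgimmic" → "gimmicj".

gimmicj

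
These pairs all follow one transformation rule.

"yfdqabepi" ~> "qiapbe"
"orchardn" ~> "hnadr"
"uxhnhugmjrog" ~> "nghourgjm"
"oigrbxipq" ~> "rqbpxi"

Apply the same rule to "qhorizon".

The pattern: delete the first 3 characters, then take characters alternately from the front and the back (1st, last, 2nd, 2nd-last, ...).
On "qhorizon": the first step gives "rizon", and the second then gives "rnioz".

rnioz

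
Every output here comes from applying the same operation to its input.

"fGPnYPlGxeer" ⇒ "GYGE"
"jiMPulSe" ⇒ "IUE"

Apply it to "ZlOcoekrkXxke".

In each case the input is transformed by: keep one character in every 3, starting at position 2 (positions 2nd, 5th, 8th, ...), then convert every letter to uppercase.
For "ZlOcoekrkXxke", step one produces "lorx"; step two turns that into "LORX".

LORX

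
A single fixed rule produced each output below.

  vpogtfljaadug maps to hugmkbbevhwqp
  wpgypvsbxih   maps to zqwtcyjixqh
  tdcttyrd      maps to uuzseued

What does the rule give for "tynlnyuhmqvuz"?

mozvinrwvauzo

Rule — move the first 3 characters to the end (rotate left by 3), then shift every letter 1 place forward in the alphabet (wrapping around).
Applying both steps to "tynlnyuhmqvuz": "lnyuhmqvuztyn", then "mozvinrwvauzo".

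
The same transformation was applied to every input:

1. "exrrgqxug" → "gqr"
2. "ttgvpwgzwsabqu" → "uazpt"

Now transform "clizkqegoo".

What's happening: reverse the string, then keep one character in every 3, starting at position 1 (positions 1st, 4th, 7th, ...).
Starting from "clizkqegoo": after the first operation, "oogeqkzilc"; after the second, "oezc".

oezc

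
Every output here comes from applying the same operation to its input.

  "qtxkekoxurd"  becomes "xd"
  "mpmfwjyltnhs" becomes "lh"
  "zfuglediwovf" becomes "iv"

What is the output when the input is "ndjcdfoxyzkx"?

xk

Rule — keep one character in every 3, starting at position 2 (positions 2nd, 5th, 8th, ...), then delete the first 2 characters.
On "ndjcdfoxyzkx": the first step gives "ddxk", and the second then gives "xk".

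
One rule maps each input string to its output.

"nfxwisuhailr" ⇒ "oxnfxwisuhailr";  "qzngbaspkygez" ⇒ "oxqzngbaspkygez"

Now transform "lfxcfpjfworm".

Rule — prepend "ox".
For "lfxcfpjfworm" the result is "oxlfxcfpjfworm".

oxlfxcfpjfworm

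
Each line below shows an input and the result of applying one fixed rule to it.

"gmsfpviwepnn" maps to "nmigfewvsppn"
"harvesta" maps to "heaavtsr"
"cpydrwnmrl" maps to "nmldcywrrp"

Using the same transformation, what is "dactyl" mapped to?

dcaytl

Each output is the input with this applied: sort the characters into reverse alphabetical order, then swap the front and back halves of the string.
Starting from "dactyl": after the first operation, "ytldca"; after the second, "dcaytl".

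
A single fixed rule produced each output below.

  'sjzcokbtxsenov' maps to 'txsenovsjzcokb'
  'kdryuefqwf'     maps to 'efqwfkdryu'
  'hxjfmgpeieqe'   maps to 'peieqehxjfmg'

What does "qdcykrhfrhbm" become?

The transformation: swap the front and back halves of the string.
"qdcykrhfrhbm" → "hfrhbmqdcykr".

hfrhbmqdcykr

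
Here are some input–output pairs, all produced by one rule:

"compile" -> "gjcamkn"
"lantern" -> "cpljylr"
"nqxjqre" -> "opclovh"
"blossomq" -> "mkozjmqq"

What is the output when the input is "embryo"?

pwmckz

The pattern: shift every letter 2 places backward in the alphabet (wrapping around), then move the last 3 characters to the front (rotate right by 3).
For "embryo", step one produces "ckzpwm"; step two turns that into "pwmckz".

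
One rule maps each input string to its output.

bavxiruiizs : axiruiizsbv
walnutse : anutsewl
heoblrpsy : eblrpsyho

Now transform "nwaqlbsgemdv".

wqlbsgemdvna

Looking at the pairs, the operation is to move the first 2 characters to the end (rotate left by 2), then swap the first and last characters.
Starting from "nwaqlbsgemdv": after the first operation, "aqlbsgemdvnw"; after the second, "wqlbsgemdvna".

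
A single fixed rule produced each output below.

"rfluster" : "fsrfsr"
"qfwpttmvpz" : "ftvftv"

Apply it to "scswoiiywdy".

coyycoyy

In each case the input is transformed by: keep one character in every 3, starting at position 2 (positions 2nd, 5th, 8th, ...), then write the whole string twice.
"scswoiiywdy" → "coyy" → "coyycoyy".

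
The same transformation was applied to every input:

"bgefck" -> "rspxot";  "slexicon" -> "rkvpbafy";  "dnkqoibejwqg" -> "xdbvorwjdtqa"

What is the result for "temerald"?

Each output is the input with this applied: move the first 2 characters to the end (rotate left by 2), then shift every letter 13 places forward in the alphabet (wrapping around) — i.e. ROT13.
Working it through for "temerald": intermediate "meraldte", final "zrenyqgr".

zrenyqgr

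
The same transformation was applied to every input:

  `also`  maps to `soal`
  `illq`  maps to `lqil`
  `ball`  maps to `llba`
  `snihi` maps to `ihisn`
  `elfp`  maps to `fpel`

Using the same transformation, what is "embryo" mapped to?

In each case the input is transformed by: move the first 2 characters to the end (rotate left by 2).
Applying that to "embryo" gives "bryoem".

bryoem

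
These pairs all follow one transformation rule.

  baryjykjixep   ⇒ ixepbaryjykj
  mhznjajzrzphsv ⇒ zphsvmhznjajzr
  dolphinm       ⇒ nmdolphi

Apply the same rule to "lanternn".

nnlanter

The rule is to swap the front and back halves of the string, then move the first 2 characters to the end (rotate left by 2).
Starting from "lanternn": after the first operation, "ernnlant"; after the second, "nnlanter".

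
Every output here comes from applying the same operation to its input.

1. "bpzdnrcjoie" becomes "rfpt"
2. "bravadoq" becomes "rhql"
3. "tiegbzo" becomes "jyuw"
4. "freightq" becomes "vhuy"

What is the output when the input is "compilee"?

secf

In each case the input is transformed by: shift every letter 10 places backward in the alphabet (wrapping around), then keep only the first 4 characters.
Starting from "compilee": after the first operation, "secfybuu"; after the second, "secf".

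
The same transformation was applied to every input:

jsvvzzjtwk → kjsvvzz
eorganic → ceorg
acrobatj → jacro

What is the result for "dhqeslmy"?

ydhqe

What's happening: move the last character to the front, then delete the last 3 characters.
"dhqeslmy" → "ydhqe".
(Check on "eorganic": → "ceorgani" → "ceorg" ✓)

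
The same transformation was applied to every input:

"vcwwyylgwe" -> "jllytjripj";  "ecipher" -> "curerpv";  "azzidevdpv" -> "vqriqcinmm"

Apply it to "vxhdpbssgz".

qcofftmiku

What's happening: move the first 3 characters to the end (rotate left by 3), then shift every letter 13 places forward in the alphabet (wrapping around) — i.e. ROT13.
Starting from "vxhdpbssgz": after the first operation, "dpbssgzvxh"; after the second, "qcofftmiku".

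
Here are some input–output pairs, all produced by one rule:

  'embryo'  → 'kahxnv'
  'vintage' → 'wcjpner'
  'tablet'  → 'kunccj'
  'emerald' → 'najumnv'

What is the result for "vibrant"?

What's happening: move the first 2 characters to the end (rotate left by 2), then shift every letter 9 places forward in the alphabet (wrapping around).
Doing the same to "vibrant": "kajwcer".

kajwcer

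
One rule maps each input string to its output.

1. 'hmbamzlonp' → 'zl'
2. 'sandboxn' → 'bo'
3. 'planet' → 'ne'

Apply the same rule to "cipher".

Looking at the pairs, the operation is to swap the front and back halves of the string, then keep only the first 2 characters.
Applying both steps to "cipher": "hercip", then "he".
(Check on "planet": → "netpla" → "ne" ✓)

he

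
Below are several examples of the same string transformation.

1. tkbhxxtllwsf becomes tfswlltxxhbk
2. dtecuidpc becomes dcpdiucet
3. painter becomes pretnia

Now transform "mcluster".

Each output is the input with this applied: reverse the string, then move the last character to the front.
For "mcluster", step one produces "retsulcm"; step two turns that into "mretsulc".

mretsulc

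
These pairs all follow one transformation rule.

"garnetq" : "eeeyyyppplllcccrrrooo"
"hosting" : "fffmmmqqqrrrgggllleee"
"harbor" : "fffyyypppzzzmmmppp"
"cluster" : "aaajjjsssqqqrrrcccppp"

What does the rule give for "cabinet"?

In each case the input is transformed by: repeat every character 3 times, then shift every letter 2 places backward in the alphabet (wrapping around).
Applying both steps to "cabinet": "cccaaabbbiiinnneeettt", then "aaayyyzzzggglllcccrrr".
(Check on "cluster": → "cccllluuusssttteeerrr" → "aaajjjsssqqqrrrcccppp" ✓)

aaayyyzzzggglllcccrrr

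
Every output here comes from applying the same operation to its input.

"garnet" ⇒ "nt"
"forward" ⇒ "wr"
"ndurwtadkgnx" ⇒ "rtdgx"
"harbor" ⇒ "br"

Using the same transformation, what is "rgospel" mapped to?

The pattern: keep every other character starting from the second (positions 2nd, 4th, 6th, ...), then delete the first character.
For "rgospel", step one produces "gse"; step two turns that into "se".

se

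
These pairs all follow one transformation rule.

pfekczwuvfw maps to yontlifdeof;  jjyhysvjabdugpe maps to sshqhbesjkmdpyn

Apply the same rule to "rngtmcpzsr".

awpcvlyiba

In each case the input is transformed by: shift every letter 9 places forward in the alphabet (wrapping around).
Applying that to "rngtmcpzsr" gives "awpcvlyiba".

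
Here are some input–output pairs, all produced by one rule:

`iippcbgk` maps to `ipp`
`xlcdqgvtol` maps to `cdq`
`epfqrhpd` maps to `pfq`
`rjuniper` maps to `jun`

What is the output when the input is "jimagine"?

What's happening: swap the front and back halves of the string, then keep only the last 3 characters.
Starting from "jimagine": after the first operation, "ginejima"; after the second, "ima".

ima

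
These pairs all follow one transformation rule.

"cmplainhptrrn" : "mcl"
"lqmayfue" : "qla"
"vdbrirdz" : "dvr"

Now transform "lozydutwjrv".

Rule — swap each adjacent pair of characters (1↔2, 3↔4, ...), then keep only the first 3 characters.
For "lozydutwjrv" the result is "oly".

oly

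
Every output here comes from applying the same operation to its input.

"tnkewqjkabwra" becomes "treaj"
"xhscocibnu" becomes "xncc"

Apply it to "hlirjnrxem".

hern

What's happening: take characters alternately from the front and the back (1st, last, 2nd, 2nd-last, ...), then keep one character in every 3, starting at position 1 (positions 1st, 4th, 7th, ...).
On "hlirjnrxem": the first step gives "hmleixrrjn", and the second then gives "hern".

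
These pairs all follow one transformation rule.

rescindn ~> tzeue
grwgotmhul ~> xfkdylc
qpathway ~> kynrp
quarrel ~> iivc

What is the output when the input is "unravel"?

The rule is to delete the first 3 characters, then shift every letter 9 places backward in the alphabet (wrapping around).
Applying both steps to "unravel": "avel", then "rmvc".

rmvc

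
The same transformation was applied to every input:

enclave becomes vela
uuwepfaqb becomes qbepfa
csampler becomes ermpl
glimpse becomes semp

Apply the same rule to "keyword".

rdwo

Rule — delete the first 3 characters, then move the last 2 characters to the front (rotate right by 2).
Applying both steps to "keyword": "word", then "rdwo".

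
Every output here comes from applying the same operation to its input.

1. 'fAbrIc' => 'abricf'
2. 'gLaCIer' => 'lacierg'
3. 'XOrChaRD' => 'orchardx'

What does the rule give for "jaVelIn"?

avelinj

Each output is the input with this applied: move the first character to the end, then convert every letter to lowercase.
Starting from "jaVelIn": after the first operation, "aVelInj"; after the second, "avelinj".
(Check on "fAbrIc": → "AbrIcf" → "abricf" ✓)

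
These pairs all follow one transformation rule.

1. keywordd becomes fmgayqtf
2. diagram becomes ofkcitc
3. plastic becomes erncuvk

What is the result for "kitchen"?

pmkvejg

The transformation: move the last character to the front, then shift every letter 2 places forward in the alphabet (wrapping around).
"kitchen" → "nkitche" → "pmkvejg".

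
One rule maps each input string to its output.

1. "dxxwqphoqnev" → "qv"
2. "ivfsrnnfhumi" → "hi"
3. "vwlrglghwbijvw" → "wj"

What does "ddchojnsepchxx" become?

eh

The rule is to keep one character in every 3, starting at position 3 (positions 3rd, 6th, 9th, ...), then delete the first 2 characters.
Starting from "ddchojnsepchxx": after the first operation, "cjeh"; after the second, "eh".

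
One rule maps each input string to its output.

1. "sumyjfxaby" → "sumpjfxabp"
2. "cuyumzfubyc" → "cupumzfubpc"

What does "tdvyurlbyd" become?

The transformation: replace every "y" with "p".
"tdvyurlbyd" → "tdvpurlbpd".

tdvpurlbpd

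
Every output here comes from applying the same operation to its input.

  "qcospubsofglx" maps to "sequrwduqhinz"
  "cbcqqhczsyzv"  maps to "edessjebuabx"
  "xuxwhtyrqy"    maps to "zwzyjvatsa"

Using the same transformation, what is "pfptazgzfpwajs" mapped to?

rhrvcbibhryclu

The transformation: shift every letter 2 places forward in the alphabet (wrapping around).
"pfptazgzfpwajs" → "rhrvcbibhryclu".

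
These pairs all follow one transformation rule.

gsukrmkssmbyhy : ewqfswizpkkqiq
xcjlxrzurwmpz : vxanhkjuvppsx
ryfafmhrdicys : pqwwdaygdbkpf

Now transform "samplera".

Looking at the pairs, the operation is to take characters alternately from the front and the back (1st, last, 2nd, 2nd-last, ...), then shift every letter 2 places backward in the alphabet (wrapping around).
Working it through for "samplera": intermediate "saarmepl", final "qyypkcnj".

qyypkcnj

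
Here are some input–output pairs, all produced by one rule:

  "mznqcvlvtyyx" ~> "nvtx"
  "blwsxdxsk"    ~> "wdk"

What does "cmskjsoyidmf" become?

Each output is the input with this applied: keep one character in every 3, starting at position 3 (positions 3rd, 6th, 9th, ...).
So "cmskjsoyidmf" becomes "ssif".

ssif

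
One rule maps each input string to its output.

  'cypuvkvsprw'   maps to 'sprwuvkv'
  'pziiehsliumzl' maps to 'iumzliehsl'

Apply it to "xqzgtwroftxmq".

ftxmqgtwro

In each case the input is transformed by: delete the first 3 characters, then swap the front and back halves of the string.
For "xqzgtwroftxmq", step one produces "gtwroftxmq"; step two turns that into "ftxmqgtwro".
(Check on "cypuvkvsprw": → "uvkvsprw" → "sprwuvkv" ✓)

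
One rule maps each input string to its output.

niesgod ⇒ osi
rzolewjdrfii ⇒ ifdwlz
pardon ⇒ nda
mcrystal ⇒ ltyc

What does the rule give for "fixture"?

rti

Rule — keep every other character starting from the second (positions 2nd, 4th, 6th, ...), then reverse the string.
On "fixture": the first step gives "itr", and the second then gives "rti".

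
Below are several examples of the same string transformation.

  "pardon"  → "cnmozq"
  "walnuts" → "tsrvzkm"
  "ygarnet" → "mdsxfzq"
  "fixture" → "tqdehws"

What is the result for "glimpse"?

ordfkhl

Each output is the input with this applied: move the last 3 characters to the front (rotate right by 3), then shift every letter 1 place backward in the alphabet (wrapping around).
Working it through for "glimpse": intermediate "pseglim", final "ordfkhl".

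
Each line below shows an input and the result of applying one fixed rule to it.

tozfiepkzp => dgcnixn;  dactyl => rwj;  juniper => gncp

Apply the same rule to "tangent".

eclr

Rule — shift every letter 2 places backward in the alphabet (wrapping around), then delete the first 3 characters.
So "tangent" becomes "eclr".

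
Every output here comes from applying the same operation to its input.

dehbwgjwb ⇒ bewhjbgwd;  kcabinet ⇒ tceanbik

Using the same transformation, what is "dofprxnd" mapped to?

donfxprd

The transformation: take characters alternately from the front and the back (1st, last, 2nd, 2nd-last, ...), then move the first character to the end.
For "dofprxnd", step one produces "ddonfxpr"; step two turns that into "donfxprd".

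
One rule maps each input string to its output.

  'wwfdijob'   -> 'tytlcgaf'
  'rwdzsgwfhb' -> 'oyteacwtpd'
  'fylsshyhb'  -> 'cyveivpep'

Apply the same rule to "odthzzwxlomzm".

What's happening: shift every letter 3 places backward in the alphabet (wrapping around), then take characters alternately from the front and the back (1st, last, 2nd, 2nd-last, ...).
On "odthzzwxlomzm": the first step gives "laqewwtuiljwj", and the second then gives "ljawqjelwiwut".

ljawqjelwiwut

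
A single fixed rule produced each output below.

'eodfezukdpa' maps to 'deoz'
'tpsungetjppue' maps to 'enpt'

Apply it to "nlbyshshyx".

Rule — sort the characters into alphabetical order, then keep one character in every 3, starting at position 2 (positions 2nd, 5th, 8th, ...).
Doing the same to "nlbyshshyx": "hnx".

hnx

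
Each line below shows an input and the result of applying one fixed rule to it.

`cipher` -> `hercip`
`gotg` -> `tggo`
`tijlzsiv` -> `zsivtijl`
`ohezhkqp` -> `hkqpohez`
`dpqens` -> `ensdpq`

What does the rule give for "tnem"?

What's happening: swap the front and back halves of the string.
On "tnem" that produces "emtn".

emtn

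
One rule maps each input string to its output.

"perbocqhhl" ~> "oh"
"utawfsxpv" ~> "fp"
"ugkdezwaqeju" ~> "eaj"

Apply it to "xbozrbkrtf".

The transformation: delete the first 2 characters, then keep one character in every 3, starting at position 3 (positions 3rd, 6th, 9th, ...).
On "xbozrbkrtf" that produces "rr".
(Check on "utawfsxpv": → "awfsxpv" → "fp" ✓)

rr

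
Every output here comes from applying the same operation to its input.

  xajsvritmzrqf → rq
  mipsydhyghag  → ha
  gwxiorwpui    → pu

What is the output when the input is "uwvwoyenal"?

na

In each case the input is transformed by: move the last 3 characters to the front (rotate right by 3), then keep only the first 2 characters.
Working it through for "uwvwoyenal": intermediate "naluwvwoye", final "na".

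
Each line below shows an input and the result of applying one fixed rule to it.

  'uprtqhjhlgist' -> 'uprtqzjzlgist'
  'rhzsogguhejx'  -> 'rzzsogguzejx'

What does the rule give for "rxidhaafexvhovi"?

rxidzaafexvzovi

Rule — replace every "h" with "z".
"rxidhaafexvhovi" → "rxidzaafexvzovi".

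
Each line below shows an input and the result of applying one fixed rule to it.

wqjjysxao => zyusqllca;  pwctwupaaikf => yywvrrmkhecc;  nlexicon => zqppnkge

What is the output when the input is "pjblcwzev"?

yxrnlgedb

Looking at the pairs, the operation is to shift every letter 2 places forward in the alphabet (wrapping around), then sort the characters into reverse alphabetical order.
For "pjblcwzev", step one produces "rldneybgx"; step two turns that into "yxrnlgedb".
(Check on "wqjjysxao": → "ysllauzcq" → "zyusqllca" ✓)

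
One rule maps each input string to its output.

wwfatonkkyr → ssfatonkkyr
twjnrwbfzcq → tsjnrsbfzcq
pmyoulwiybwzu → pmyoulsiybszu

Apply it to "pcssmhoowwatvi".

pcssmhoossatvi

The pattern: replace every "w" with "s".
So "pcssmhoowwatvi" becomes "pcssmhoossatvi".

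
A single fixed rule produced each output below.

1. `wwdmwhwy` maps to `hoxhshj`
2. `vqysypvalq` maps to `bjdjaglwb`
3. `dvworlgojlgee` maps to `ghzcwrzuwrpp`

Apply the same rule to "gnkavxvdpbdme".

yvlgigoamoxp

The transformation: shift every letter 11 places forward in the alphabet (wrapping around), then delete the first character.
For "gnkavxvdpbdme", step one produces "ryvlgigoamoxp"; step two turns that into "yvlgigoamoxp".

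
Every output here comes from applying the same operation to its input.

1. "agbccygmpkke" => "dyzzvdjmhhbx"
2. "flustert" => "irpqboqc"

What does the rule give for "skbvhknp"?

hysehkmp

The rule is to move the first character to the end, then shift every letter 3 places backward in the alphabet (wrapping around).
"skbvhknp" → "kbvhknps" → "hysehkmp".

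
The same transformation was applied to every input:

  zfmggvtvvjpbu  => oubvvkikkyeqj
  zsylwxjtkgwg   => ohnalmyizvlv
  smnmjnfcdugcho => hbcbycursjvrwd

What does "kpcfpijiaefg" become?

Each output is the input with this applied: shift every letter 11 places backward in the alphabet (wrapping around).
Applying that to "kpcfpijiaefg" gives "zeruexyxptuv".

zeruexyxptuv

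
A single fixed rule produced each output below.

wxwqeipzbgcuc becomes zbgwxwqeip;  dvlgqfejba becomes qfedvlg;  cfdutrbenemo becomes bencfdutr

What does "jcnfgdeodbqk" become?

The pattern: delete the last 3 characters, then move the last 3 characters to the front (rotate right by 3).
Starting from "jcnfgdeodbqk": after the first operation, "jcnfgdeod"; after the second, "eodjcnfgd".

eodjcnfgd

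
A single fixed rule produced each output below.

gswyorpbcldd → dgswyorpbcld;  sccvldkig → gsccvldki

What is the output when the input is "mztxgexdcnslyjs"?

smztxgexdcnslyj

What's happening: move the last character to the front.
On "mztxgexdcnslyjs" that produces "smztxgexdcnslyj".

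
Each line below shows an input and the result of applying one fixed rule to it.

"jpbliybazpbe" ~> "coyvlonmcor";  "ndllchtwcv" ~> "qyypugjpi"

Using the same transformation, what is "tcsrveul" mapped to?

pfeirhy

The transformation: delete the first character, then shift every letter 13 places forward in the alphabet (wrapping around) — i.e. ROT13.
Working it through for "tcsrveul": intermediate "csrveul", final "pfeirhy".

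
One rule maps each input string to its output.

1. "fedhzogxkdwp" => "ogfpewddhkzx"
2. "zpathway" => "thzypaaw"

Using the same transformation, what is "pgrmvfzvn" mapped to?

fvpngvrzm

Rule — take characters alternately from the front and the back (1st, last, 2nd, 2nd-last, ...), then move the last 2 characters to the front (rotate right by 2).
Starting from "pgrmvfzvn": after the first operation, "pngvrzmfv"; after the second, "fvpngvrzm".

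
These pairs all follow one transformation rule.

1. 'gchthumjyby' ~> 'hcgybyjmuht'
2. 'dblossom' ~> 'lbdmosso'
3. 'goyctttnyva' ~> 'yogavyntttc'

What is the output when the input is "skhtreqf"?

hksfqert

The rule is to move the first 3 characters to the end (rotate left by 3), then reverse the string.
Working it through for "skhtreqf": intermediate "treqfskh", final "hksfqert".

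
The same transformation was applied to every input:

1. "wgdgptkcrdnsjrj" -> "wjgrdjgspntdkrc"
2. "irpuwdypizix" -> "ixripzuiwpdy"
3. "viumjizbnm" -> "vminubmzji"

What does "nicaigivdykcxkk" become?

nkikcxacikgyidv

The pattern: take characters alternately from the front and the back (1st, last, 2nd, 2nd-last, ...).
For "nicaigivdykcxkk" the result is "nkikcxacikgyidv".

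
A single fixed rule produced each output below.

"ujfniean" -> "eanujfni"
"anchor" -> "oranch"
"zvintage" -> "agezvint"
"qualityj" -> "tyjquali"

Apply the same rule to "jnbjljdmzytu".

mzytujnbjljd

The rule is to swap the front and back halves of the string, then move the first character to the end.
"jnbjljdmzytu" → "dmzytujnbjlj" → "mzytujnbjljd".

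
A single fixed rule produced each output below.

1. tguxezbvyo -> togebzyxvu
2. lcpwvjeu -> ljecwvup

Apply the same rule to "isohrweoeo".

oiheewsroo

What's happening: sort the characters into reverse alphabetical order, then swap the front and back halves of the string.
Working it through for "isohrweoeo": intermediate "wsroooihee", final "oiheewsroo".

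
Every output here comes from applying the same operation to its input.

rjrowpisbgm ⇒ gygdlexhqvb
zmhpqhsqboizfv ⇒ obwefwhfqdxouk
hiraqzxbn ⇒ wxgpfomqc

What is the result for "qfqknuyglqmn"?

fufzcjnvafbc

Rule — shift every letter 11 places backward in the alphabet (wrapping around).
Applying that to "qfqknuyglqmn" gives "fufzcjnvafbc".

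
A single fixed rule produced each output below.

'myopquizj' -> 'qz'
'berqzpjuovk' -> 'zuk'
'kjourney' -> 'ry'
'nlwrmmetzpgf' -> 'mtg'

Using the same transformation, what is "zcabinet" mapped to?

it

The transformation: keep one character in every 3, starting at position 2 (positions 2nd, 5th, 8th, ...), then delete the first character.
For "zcabinet", step one produces "cit"; step two turns that into "it".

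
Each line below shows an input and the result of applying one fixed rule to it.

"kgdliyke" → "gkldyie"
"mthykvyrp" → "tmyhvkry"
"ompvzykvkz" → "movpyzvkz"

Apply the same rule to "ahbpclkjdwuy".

Each output is the input with this applied: swap each adjacent pair of characters (1↔2, 3↔4, ...), then delete the last character.
For "ahbpclkjdwuy", step one produces "hapblcjkwdyu"; step two turns that into "hapblcjkwdy".

hapblcjkwdy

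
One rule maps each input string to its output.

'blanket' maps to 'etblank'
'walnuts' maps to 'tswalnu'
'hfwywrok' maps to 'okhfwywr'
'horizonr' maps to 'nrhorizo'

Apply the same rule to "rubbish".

Looking at the pairs, the operation is to move the last 2 characters to the front (rotate right by 2).
For "rubbish" the result is "shrubbi".

shrubbi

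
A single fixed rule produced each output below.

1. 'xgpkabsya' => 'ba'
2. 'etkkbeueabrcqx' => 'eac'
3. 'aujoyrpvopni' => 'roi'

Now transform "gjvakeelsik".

Rule — keep one character in every 3, starting at position 3 (positions 3rd, 6th, 9th, ...), then delete the first character.
On "gjvakeelsik": the first step gives "ves", and the second then gives "es".
(Check on "etkkbeueabrcqx": → "keac" → "eac" ✓)

es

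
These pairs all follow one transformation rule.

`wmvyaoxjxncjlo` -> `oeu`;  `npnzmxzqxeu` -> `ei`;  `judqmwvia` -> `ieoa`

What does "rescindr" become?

What's happening: shift every letter 8 places backward in the alphabet (wrapping around), then keep only the vowels.
So "rescindr" becomes "ua".

ua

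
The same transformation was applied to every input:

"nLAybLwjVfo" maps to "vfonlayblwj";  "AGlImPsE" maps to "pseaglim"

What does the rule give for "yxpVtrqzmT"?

zmtyxpvtrq

Each output is the input with this applied: move the last 3 characters to the front (rotate right by 3), then convert every letter to lowercase.
"yxpVtrqzmT" → "zmTyxpVtrq" → "zmtyxpvtrq".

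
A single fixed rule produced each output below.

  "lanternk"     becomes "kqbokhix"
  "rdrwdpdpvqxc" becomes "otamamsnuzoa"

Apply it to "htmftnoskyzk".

In each case the input is transformed by: move the first 2 characters to the end (rotate left by 2), then shift every letter 3 places backward in the alphabet (wrapping around).
"htmftnoskyzk" → "mftnoskyzkht" → "jcqklphvwheq".
(Check on "rdrwdpdpvqxc": → "rwdpdpvqxcrd" → "otamamsnuzoa" ✓)

jcqklphvwheq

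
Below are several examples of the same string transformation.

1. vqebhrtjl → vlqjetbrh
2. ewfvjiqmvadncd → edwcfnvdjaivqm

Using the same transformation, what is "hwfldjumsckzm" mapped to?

What's happening: take characters alternately from the front and the back (1st, last, 2nd, 2nd-last, ...).
Doing the same to "hwfldjumsckzm": "hmwzfklcdsjmu".

hmwzfklcdsjmu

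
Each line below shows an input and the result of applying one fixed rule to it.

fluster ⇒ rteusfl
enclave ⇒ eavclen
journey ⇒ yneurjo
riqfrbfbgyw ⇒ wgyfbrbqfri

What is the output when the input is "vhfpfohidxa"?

adxhifofpvh

The pattern: swap each adjacent pair of characters (1↔2, 3↔4, ...), then reverse the string.
On "vhfpfohidxa": the first step gives "hvpfofihxda", and the second then gives "adxhifofpvh".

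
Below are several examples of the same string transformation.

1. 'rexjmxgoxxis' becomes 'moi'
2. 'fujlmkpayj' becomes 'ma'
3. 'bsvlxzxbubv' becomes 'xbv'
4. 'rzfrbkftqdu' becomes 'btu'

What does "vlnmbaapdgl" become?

bpl

The transformation: delete the first 3 characters, then keep one character in every 3, starting at position 2 (positions 2nd, 5th, 8th, ...).
For "vlnmbaapdgl", step one produces "mbaapdgl"; step two turns that into "bpl".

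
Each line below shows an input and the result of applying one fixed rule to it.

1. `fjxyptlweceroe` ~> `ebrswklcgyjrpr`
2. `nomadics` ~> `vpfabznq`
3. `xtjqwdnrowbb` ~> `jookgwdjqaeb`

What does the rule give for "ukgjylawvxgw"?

Looking at the pairs, the operation is to shift every letter 13 places forward in the alphabet (wrapping around) — i.e. ROT13, then move the last 3 characters to the front (rotate right by 3).
On "ukgjylawvxgw": the first step gives "hxtwlynjiktj", and the second then gives "ktjhxtwlynji".

ktjhxtwlynji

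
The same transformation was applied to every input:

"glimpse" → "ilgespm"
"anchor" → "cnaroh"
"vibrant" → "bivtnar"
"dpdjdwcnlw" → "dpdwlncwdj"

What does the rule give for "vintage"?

Looking at the pairs, the operation is to reverse the string, then move the last 3 characters to the front (rotate right by 3).
Working it through for "vintage": intermediate "egatniv", final "nivegat".

nivegat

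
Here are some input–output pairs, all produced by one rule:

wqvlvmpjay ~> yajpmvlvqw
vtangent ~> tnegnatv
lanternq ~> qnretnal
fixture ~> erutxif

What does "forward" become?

drawrof

The pattern: reverse the string.
So "forward" becomes "drawrof".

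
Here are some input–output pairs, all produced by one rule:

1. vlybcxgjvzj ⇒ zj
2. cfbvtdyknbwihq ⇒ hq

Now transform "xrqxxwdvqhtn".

What's happening: keep only the last 2 characters.
For "xrqxxwdvqhtn" the result is "tn".

tn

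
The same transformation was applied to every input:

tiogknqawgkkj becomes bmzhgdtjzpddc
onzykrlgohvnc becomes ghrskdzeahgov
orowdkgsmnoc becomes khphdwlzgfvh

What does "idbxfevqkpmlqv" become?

wbquxyjoidefoj

The pattern: swap each adjacent pair of characters (1↔2, 3↔4, ...), then shift every letter 7 places backward in the alphabet (wrapping around).
For "idbxfevqkpmlqv", step one produces "dixbefqvpklmvq"; step two turns that into "wbquxyjoidefoj".
(Check on "tiogknqawgkkj": → "itgonkaqgwkkj" → "bmzhgdtjzpddc" ✓)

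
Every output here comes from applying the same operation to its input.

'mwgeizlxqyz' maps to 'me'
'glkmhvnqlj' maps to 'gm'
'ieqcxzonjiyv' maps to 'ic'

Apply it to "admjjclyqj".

What's happening: keep one character in every 3, starting at position 1 (positions 1st, 4th, 7th, ...), then delete the last 2 characters.
On "admjjclyqj": the first step gives "ajlj", and the second then gives "aj".
(Check on "mwgeizlxqyz": → "mely" → "me" ✓)

aj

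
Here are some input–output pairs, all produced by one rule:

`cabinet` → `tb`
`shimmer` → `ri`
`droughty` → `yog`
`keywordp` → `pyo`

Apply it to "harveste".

ere

The rule is to take characters alternately from the front and the back (1st, last, 2nd, 2nd-last, ...), then keep one character in every 3, starting at position 2 (positions 2nd, 5th, 8th, ...).
For "harveste", step one produces "heatrsve"; step two turns that into "ere".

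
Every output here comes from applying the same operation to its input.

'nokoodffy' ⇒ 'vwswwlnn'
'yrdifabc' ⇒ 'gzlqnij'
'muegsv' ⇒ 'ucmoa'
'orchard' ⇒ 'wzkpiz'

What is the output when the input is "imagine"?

quioqv

In each case the input is transformed by: shift every letter 8 places forward in the alphabet (wrapping around), then delete the last character.
Starting from "imagine": after the first operation, "quioqvm"; after the second, "quioqv".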